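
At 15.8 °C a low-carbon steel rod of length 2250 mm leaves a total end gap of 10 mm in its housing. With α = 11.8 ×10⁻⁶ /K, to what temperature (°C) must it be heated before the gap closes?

α·L₀·ΔT = 10.0 mm ⇒ ΔT = 10.0 / (11.8×10⁻⁶ × 2250.0) = 376.6 K.
T = 15.8 + 376.6 = 392.4 °C.

392 °C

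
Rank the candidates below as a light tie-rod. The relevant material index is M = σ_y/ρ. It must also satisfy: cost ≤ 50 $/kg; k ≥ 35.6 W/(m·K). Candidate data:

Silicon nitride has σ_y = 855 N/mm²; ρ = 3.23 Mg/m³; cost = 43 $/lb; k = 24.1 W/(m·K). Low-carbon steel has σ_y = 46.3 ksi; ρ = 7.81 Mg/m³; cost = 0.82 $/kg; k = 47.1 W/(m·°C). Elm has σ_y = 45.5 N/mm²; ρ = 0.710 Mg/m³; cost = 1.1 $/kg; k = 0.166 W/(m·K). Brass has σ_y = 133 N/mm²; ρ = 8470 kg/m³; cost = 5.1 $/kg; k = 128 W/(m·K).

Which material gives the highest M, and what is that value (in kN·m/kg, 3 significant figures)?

low-carbon steel, M = 40.9 kN·m/kg

Screen on constraints: cost ≤ 50 $/kg; k ≥ 35.6 W/(m·K). Survivors: low-carbon steel, brass.
Normalizing units and computing the index:
  low-carbon steel: σ_y = 319.2 MPa, ρ = 7810 kg/m³
  brass: σ_y = 133.0 MPa, ρ = 8470 kg/m³
  low-carbon steel: M = 40.9 kN·m/kg
  brass: M = 15.7 kN·m/kg
Low-carbon steel ranks first.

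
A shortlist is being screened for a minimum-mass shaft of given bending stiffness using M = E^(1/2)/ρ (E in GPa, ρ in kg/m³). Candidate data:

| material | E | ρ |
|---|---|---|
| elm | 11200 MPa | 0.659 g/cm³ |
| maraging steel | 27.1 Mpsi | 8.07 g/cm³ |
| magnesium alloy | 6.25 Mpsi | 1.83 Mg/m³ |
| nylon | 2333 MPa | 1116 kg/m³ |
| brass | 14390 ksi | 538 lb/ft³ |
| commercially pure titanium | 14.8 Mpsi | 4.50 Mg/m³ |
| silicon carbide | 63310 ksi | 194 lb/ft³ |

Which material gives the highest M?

silicon carbide

In SI units:
  elm: E = 11.20 GPa, ρ = 659.0 kg/m³
  maraging steel: E = 186.8 GPa, ρ = 8070 kg/m³
  magnesium alloy: E = 43.09 GPa, ρ = 1830 kg/m³
  nylon: E = 2.333 GPa, ρ = 1116 kg/m³
  brass: E = 99.22 GPa, ρ = 8618 kg/m³
  commercially pure titanium: E = 102.0 GPa, ρ = 4500 kg/m³
  silicon carbide: E = 436.5 GPa, ρ = 3108 kg/m³
  silicon carbide: M = 6.72×10⁻³
  elm: M = 5.08×10⁻³
  magnesium alloy: M = 3.59×10⁻³
  commercially pure titanium: M = 2.24×10⁻³
  maraging steel: M = 1.69×10⁻³
  nylon: M = 1.37×10⁻³
  brass: M = 1.16×10⁻³
Silicon carbide has the largest M.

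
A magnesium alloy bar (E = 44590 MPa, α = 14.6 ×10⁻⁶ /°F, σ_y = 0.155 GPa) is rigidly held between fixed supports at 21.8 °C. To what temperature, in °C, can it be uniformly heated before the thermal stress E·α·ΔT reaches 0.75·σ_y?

121 °C

E = 44590 MPa = 44.59 GPa.
α = 14.6×10⁻⁶/°F × 9/5 = 26.3×10⁻⁶/K.
σ_y = 0.155 GPa = 155.0 MPa.
E·α·ΔT = 116.2 MPa ⇒ ΔT = 116.2 / (44.59×10³ × 26.3×10⁻⁶) = 99.20 K.
T = 21.8 + 99.20 = 121.0 °C.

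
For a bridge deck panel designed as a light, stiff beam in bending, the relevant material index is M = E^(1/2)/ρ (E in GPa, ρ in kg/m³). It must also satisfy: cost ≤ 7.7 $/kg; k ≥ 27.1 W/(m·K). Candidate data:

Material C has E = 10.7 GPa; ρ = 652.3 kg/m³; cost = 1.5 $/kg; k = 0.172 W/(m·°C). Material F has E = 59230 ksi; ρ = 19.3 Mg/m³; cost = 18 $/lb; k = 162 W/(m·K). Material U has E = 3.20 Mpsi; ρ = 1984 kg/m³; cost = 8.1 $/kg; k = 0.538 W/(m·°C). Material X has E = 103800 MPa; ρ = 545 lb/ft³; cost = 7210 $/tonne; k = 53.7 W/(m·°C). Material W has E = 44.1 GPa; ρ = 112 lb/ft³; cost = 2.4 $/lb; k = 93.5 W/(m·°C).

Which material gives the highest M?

Screen on constraints: cost ≤ 7.7 $/kg; k ≥ 27.1 W/(m·K). Survivors: material X, material W.
Convert each candidate to consistent units, then evaluate M:
  material X: E = 103.8 GPa, ρ = 8730 kg/m³
  material W: E = 44.10 GPa, ρ = 1794 kg/m³
  material W: M = 3.70×10⁻³
  material X: M = 1.17×10⁻³
Material W ranks first.

material W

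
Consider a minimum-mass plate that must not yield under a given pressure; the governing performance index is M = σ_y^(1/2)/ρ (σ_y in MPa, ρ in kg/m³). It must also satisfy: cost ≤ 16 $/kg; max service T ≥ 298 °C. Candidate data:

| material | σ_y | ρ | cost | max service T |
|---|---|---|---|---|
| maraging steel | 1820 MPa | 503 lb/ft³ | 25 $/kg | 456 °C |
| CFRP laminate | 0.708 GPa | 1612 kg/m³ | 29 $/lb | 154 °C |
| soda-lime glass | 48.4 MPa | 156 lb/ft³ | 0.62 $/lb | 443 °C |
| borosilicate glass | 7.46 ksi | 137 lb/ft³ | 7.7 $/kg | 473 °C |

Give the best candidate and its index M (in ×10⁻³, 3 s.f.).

Screen on constraints: cost ≤ 16 $/kg; max service T ≥ 298 °C. Survivors: soda-lime glass, borosilicate glass.
In SI units:
  soda-lime glass: σ_y = 48.40 MPa, ρ = 2499 kg/m³
  borosilicate glass: σ_y = 51.43 MPa, ρ = 2195 kg/m³
  borosilicate glass: M = 3.27×10⁻³
  soda-lime glass: M = 2.78×10⁻³
The maximum is for borosilicate glass.

borosilicate glass, M = 3.27×10⁻³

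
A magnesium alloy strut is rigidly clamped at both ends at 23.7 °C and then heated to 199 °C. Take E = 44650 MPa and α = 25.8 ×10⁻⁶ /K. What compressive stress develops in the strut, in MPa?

E = 44650 MPa = 44.65 GPa.
ΔT = 175.3 K. Constrained thermal stress σ = E·α·ΔT = 44.65×10³ MPa × 25.8×10⁻⁶ × 175.3 = 202 MPa (compressive).

202 MPa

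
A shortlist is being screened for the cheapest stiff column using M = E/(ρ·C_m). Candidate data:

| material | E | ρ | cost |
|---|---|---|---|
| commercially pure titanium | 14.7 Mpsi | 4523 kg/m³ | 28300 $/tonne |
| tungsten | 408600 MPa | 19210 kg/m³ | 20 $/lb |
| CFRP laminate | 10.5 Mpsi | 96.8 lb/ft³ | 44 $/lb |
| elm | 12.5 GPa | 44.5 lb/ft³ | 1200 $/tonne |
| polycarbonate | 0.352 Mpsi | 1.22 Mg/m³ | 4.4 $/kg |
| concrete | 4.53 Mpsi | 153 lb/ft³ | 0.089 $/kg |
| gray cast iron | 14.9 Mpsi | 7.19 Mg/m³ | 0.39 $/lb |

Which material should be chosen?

concrete

In SI units:
  commercially pure titanium: E = 101.4 GPa, ρ = 4523 kg/m³, cost = 28.30 $/kg
  tungsten: E = 408.6 GPa, ρ = 19210 kg/m³, cost = 44.09 $/kg
  CFRP laminate: E = 72.39 GPa, ρ = 1551 kg/m³, cost = 97.00 $/kg
  elm: E = 12.50 GPa, ρ = 712.8 kg/m³, cost = 1.200 $/kg
  polycarbonate: E = 2.427 GPa, ρ = 1220 kg/m³, cost = 4.400 $/kg
  concrete: E = 31.23 GPa, ρ = 2451 kg/m³, cost = 0.08900 $/kg
  gray cast iron: E = 102.7 GPa, ρ = 7190 kg/m³, cost = 0.8598 $/kg
  concrete: M = 143 MN·m per $
  gray cast iron: M = 16.6 MN·m per $
  elm: M = 14.6 MN·m per $
  commercially pure titanium: M = 0.792 MN·m per $
  tungsten: M = 0.482 MN·m per $
  CFRP laminate: M = 0.481 MN·m per $
  polycarbonate: M = 0.452 MN·m per $
Concrete has the largest M.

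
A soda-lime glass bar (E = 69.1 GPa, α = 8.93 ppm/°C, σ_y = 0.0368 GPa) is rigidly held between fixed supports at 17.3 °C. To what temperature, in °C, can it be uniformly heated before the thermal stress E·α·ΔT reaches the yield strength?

76.9 °C

σ_y = 0.0368 GPa = 36.80 MPa.
E·α·ΔT = 36.80 MPa ⇒ ΔT = 36.80 / (69.10×10³ × 8.93×10⁻⁶) = 59.64 K.
T = 17.3 + 59.64 = 76.94 °C.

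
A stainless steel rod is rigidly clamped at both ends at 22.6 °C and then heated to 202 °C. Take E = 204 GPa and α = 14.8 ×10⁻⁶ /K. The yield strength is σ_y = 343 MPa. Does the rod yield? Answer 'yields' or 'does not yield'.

ΔT = 179.4 K. Constrained thermal stress σ = E·α·ΔT = 204.0×10³ MPa × 14.8×10⁻⁶ × 179.4 = 542 MPa (compressive).
Compare to σ_y = 343 MPa: σ ≥ σ_y, so it yields.

yields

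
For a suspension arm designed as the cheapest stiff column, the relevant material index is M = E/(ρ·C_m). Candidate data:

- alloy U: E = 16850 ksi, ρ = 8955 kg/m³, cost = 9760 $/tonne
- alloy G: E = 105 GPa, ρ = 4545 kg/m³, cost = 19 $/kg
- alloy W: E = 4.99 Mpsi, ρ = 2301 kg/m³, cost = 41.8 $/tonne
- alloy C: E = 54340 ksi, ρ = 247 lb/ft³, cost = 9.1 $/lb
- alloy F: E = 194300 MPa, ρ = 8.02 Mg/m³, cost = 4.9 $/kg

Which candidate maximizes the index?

After converting to SI:
  alloy U: E = 116.2 GPa, ρ = 8955 kg/m³, cost = 9.760 $/kg
  alloy G: E = 105.0 GPa, ρ = 4545 kg/m³, cost = 19.00 $/kg
  alloy W: E = 34.40 GPa, ρ = 2301 kg/m³, cost = 0.04180 $/kg
  alloy C: E = 374.7 GPa, ρ = 3957 kg/m³, cost = 20.06 $/kg
  alloy F: E = 194.3 GPa, ρ = 8020 kg/m³, cost = 4.900 $/kg
  alloy W: M = 358 MN·m per $
  alloy F: M = 4.94 MN·m per $
  alloy C: M = 4.72 MN·m per $
  alloy U: M = 1.33 MN·m per $
  alloy G: M = 1.22 MN·m per $
Alloy W ranks first.

alloy W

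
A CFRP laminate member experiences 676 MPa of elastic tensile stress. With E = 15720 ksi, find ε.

6.24×10⁻³

E = 15720 ksi = 108.4 GPa = 108400 MPa.
ε = σ/E = 676 / 108400 = 6.24×10⁻³.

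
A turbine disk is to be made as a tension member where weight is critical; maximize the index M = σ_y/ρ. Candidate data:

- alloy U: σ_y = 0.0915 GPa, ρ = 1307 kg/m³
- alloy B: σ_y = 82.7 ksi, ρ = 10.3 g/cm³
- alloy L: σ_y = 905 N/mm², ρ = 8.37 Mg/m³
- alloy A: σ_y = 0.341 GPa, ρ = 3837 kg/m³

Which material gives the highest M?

alloy L

After converting to SI:
  alloy U: σ_y = 91.50 MPa, ρ = 1307 kg/m³
  alloy B: σ_y = 570.2 MPa, ρ = 10300 kg/m³
  alloy L: σ_y = 905.0 MPa, ρ = 8370 kg/m³
  alloy A: σ_y = 341.0 MPa, ρ = 3837 kg/m³
  alloy L: M = 108 kN·m/kg
  alloy A: M = 88.9 kN·m/kg
  alloy U: M = 70.0 kN·m/kg
  alloy B: M = 55.4 kN·m/kg
The maximum is for alloy L.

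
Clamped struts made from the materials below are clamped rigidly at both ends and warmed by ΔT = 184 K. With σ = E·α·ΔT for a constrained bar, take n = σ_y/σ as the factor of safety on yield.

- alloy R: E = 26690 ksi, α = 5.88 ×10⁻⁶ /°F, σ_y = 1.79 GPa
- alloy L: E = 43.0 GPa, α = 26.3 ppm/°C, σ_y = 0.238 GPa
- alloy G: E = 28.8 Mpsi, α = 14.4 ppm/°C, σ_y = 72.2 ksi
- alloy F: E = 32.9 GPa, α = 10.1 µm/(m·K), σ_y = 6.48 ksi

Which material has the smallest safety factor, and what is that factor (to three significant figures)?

alloy F, n = 0.731

Converting E to GPa, α to ×10⁻⁶/K, σ_y to MPa, then σ and n for each:
  alloy R: E = 184.0, α = 10.6, σ_y = 1790 → σ = 358 MPa, n = 4.99
  alloy L: E = 43.00, α = 26.3, σ_y = 238.0 → σ = 208 MPa, n = 1.14
  alloy G: E = 198.6, α = 14.4, σ_y = 497.8 → σ = 526 MPa, n = 0.946
  alloy F: E = 32.90, α = 10.1, σ_y = 44.68 → σ = 61.1 MPa, n = 0.731
The minimum is alloy F at n = 0.731.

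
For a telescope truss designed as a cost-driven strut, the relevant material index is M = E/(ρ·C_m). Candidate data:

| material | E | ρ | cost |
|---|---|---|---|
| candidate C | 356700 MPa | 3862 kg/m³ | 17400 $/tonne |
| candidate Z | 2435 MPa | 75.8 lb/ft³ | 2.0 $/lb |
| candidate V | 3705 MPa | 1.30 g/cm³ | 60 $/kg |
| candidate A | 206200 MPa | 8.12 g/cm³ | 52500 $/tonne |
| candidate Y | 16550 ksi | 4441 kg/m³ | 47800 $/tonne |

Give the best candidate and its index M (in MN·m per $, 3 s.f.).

candidate C, M = 5.31 MN·m per $

Putting every candidate on a common basis:
  candidate C: E = 356.7 GPa, ρ = 3862 kg/m³, cost = 17.40 $/kg
  candidate Z: E = 2.435 GPa, ρ = 1214 kg/m³, cost = 4.409 $/kg
  candidate V: E = 3.705 GPa, ρ = 1300 kg/m³, cost = 60.00 $/kg
  candidate A: E = 206.2 GPa, ρ = 8120 kg/m³, cost = 52.50 $/kg
  candidate Y: E = 114.1 GPa, ρ = 4441 kg/m³, cost = 47.80 $/kg
  candidate C: M = 5.31 MN·m per $
  candidate Y: M = 0.538 MN·m per $
  candidate A: M = 0.484 MN·m per $
  candidate Z: M = 0.455 MN·m per $
  candidate V: M = 0.0475 MN·m per $
The maximum is for candidate C.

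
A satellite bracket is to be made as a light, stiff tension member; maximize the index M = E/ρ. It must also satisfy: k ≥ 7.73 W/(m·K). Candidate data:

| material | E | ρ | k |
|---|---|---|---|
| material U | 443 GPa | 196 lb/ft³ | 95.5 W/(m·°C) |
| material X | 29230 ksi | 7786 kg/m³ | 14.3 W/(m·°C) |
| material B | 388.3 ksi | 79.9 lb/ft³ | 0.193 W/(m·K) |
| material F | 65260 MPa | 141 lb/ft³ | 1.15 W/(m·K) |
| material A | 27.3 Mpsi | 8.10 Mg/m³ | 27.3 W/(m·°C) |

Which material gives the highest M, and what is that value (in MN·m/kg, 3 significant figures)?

Screen on constraints: k ≥ 7.73 W/(m·K). Survivors: material U, material X, material A.
Normalizing units and computing the index:
  material U: E = 443.0 GPa, ρ = 3140 kg/m³
  material X: E = 201.5 GPa, ρ = 7786 kg/m³
  material A: E = 188.2 GPa, ρ = 8100 kg/m³
  material U: M = 141 MN·m/kg
  material X: M = 25.9 MN·m/kg
  material A: M = 23.2 MN·m/kg
The maximum is for material U.

material U, M = 141 MN·m/kg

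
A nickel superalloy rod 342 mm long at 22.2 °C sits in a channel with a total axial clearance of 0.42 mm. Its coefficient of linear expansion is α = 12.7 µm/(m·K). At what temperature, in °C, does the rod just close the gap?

α·L₀·ΔT = 0.42 mm ⇒ ΔT = 0.42 / (12.7×10⁻⁶ × 342.0) = 96.70 K.
T = 22.2 + 96.70 = 118.9 °C.

119 °C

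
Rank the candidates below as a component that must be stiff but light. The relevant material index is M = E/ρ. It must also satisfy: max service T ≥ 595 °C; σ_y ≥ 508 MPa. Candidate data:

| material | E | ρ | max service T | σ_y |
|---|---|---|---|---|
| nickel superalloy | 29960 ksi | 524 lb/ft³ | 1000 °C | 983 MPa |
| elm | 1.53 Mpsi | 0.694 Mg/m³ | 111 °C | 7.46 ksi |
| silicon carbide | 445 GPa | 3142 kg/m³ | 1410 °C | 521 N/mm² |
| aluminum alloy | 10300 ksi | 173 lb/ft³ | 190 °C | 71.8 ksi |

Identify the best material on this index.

silicon carbide

Screen on constraints: max service T ≥ 595 °C; σ_y ≥ 508 MPa. Survivors: nickel superalloy, silicon carbide.
After converting to SI:
  nickel superalloy: E = 206.6 GPa, ρ = 8394 kg/m³
  silicon carbide: E = 445.0 GPa, ρ = 3142 kg/m³
  silicon carbide: M = 142 MN·m/kg
  nickel superalloy: M = 24.6 MN·m/kg
Silicon carbide has the largest M.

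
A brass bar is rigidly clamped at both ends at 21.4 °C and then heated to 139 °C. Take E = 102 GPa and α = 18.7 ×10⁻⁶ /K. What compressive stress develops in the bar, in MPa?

ΔT = 117.6 K. Constrained thermal stress σ = E·α·ΔT = 102.0×10³ MPa × 18.7×10⁻⁶ × 117.6 = 224 MPa (compressive).

224 MPa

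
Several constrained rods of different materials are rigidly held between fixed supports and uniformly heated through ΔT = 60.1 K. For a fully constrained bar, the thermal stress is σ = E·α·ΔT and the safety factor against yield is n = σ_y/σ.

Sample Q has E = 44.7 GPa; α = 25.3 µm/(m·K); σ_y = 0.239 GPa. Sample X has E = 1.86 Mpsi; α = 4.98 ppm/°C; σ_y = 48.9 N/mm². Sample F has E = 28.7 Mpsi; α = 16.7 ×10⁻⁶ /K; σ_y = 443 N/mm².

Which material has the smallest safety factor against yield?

With everything in SI (GPa, ×10⁻⁶/K, MPa):
  sample Q: E = 44.70, α = 25.3, σ_y = 239.0 → σ = 68.0 MPa, n = 3.52
  sample X: E = 12.82, α = 4.98, σ_y = 48.90 → σ = 3.84 MPa, n = 12.7
  sample F: E = 197.9, α = 16.7, σ_y = 443.0 → σ = 199 MPa, n = 2.23
The minimum is sample F at n = 2.23.

sample F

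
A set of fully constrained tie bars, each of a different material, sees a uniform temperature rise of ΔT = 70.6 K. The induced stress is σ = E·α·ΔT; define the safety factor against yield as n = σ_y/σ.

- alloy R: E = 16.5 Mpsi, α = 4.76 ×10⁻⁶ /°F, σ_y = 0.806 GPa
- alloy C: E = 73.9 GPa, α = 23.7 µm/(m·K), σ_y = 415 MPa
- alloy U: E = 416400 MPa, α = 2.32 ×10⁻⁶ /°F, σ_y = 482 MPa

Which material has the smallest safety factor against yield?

Converting E to GPa, α to ×10⁻⁶/K, σ_y to MPa, then σ and n for each:
  alloy R: E = 113.8, α = 8.57, σ_y = 806.0 → σ = 68.8 MPa, n = 11.7
  alloy C: E = 73.90, α = 23.7, σ_y = 415.0 → σ = 124 MPa, n = 3.36
  alloy U: E = 416.4, α = 4.18, σ_y = 482.0 → σ = 123 MPa, n = 3.93
Smallest n: alloy C with n = 3.36.

alloy C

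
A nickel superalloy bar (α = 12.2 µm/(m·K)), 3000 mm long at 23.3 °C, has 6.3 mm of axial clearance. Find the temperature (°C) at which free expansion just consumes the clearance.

α·L₀·ΔT = 6.3 mm ⇒ ΔT = 6.3 / (12.2×10⁻⁶ × 3000.0) = 172.1 K.
T = 23.3 + 172.1 = 195.4 °C.

195 °C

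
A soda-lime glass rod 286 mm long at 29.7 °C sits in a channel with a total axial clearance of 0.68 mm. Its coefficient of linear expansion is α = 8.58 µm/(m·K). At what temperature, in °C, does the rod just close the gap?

α·L₀·ΔT = 0.68 mm ⇒ ΔT = 0.68 / (8.58×10⁻⁶ × 286.0) = 277.1 K.
T = 29.7 + 277.1 = 306.8 °C.

307 °C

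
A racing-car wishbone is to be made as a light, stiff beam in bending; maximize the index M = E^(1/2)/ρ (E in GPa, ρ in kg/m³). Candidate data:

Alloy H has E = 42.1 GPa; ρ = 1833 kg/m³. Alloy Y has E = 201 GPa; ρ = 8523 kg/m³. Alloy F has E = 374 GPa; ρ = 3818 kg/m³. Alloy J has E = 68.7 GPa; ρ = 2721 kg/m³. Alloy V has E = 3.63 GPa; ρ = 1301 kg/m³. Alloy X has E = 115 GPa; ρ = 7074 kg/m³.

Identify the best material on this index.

Evaluate M for each candidate:
  alloy F: M = 5.07×10⁻³
  alloy H: M = 3.54×10⁻³
  alloy J: M = 3.05×10⁻³
  alloy Y: M = 1.66×10⁻³
  alloy X: M = 1.52×10⁻³
  alloy V: M = 1.46×10⁻³
Alloy F ranks first.

alloy F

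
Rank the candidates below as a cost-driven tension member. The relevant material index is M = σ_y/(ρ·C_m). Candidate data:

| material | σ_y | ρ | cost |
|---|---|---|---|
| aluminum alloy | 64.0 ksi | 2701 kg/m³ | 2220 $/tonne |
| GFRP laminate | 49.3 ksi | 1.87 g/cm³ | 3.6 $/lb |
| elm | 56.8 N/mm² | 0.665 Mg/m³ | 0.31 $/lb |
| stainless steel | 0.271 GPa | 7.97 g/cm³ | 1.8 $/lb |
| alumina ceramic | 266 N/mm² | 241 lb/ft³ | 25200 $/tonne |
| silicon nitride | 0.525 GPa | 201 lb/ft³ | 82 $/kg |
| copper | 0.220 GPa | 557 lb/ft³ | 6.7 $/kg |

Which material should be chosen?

Convert each candidate to consistent units, then evaluate M:
  aluminum alloy: σ_y = 441.3 MPa, ρ = 2701 kg/m³, cost = 2.220 $/kg
  GFRP laminate: σ_y = 339.9 MPa, ρ = 1870 kg/m³, cost = 7.937 $/kg
  elm: σ_y = 56.80 MPa, ρ = 665.0 kg/m³, cost = 0.6834 $/kg
  stainless steel: σ_y = 271.0 MPa, ρ = 7970 kg/m³, cost = 3.968 $/kg
  alumina ceramic: σ_y = 266.0 MPa, ρ = 3860 kg/m³, cost = 25.20 $/kg
  silicon nitride: σ_y = 525.0 MPa, ρ = 3220 kg/m³, cost = 82.00 $/kg
  copper: σ_y = 220.0 MPa, ρ = 8922 kg/m³, cost = 6.700 $/kg
  elm: M = 125 kN·m per $
  aluminum alloy: M = 73.6 kN·m per $
  GFRP laminate: M = 22.9 kN·m per $
  stainless steel: M = 8.57 kN·m per $
  copper: M = 3.68 kN·m per $
  alumina ceramic: M = 2.73 kN·m per $
  silicon nitride: M = 1.99 kN·m per $
Elm has the largest M.

elm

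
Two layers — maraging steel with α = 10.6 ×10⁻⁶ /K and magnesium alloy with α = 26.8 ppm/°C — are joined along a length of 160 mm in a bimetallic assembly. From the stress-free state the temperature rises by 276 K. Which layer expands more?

magnesium alloy

α(maraging steel) = 10.6×10⁻⁶/K vs α(magnesium alloy) = 26.8×10⁻⁶/K.
Higher α expands more for the same ΔT: magnesium alloy.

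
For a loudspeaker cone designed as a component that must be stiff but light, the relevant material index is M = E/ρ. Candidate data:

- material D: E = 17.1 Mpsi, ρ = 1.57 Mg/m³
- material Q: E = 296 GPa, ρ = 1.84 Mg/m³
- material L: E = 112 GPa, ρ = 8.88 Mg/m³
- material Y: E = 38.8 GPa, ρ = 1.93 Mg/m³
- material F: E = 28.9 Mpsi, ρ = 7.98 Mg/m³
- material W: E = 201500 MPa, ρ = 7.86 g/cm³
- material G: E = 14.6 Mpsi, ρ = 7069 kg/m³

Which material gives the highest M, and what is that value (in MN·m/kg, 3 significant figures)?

Convert each candidate to consistent units, then evaluate M:
  material D: E = 117.9 GPa, ρ = 1570 kg/m³
  material Q: E = 296.0 GPa, ρ = 1840 kg/m³
  material L: E = 112.0 GPa, ρ = 8880 kg/m³
  material Y: E = 38.80 GPa, ρ = 1930 kg/m³
  material F: E = 199.3 GPa, ρ = 7980 kg/m³
  material W: E = 201.5 GPa, ρ = 7860 kg/m³
  material G: E = 100.7 GPa, ρ = 7069 kg/m³
  material Q: M = 161 MN·m/kg
  material D: M = 75.1 MN·m/kg
  material W: M = 25.6 MN·m/kg
  material F: M = 25.0 MN·m/kg
  material Y: M = 20.1 MN·m/kg
  material G: M = 14.2 MN·m/kg
  material L: M = 12.6 MN·m/kg
The maximum is for material Q.

material Q, M = 161 MN·m/kg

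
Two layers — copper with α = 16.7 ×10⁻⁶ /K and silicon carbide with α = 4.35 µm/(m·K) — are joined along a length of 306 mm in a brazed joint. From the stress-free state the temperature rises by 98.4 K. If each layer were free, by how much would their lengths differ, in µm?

372 µm

Δα = |16.7 − 4.35|×10⁻⁶/K = 12.3×10⁻⁶/K.
ΔL_mismatch = Δα·L·ΔT = 12.3×10⁻⁶ × 306.0 mm × 98.4 K = 372 µm.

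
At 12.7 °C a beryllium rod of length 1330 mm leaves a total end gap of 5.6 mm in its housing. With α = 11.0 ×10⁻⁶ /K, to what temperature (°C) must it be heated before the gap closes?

α·L₀·ΔT = 5.6 mm ⇒ ΔT = 5.6 / (11.0×10⁻⁶ × 1330.0) = 382.8 K.
T = 12.7 + 382.8 = 395.5 °C.

395 °C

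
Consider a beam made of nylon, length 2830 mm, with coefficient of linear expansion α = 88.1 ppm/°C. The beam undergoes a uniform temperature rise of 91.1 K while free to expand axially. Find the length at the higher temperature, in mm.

ΔL = α·L₀·ΔT = 88.1×10⁻⁶ × 2830 mm × 91.10 K = 22.7 mm.
L = L₀ + ΔL = 2830 + 22.7 = 2852.7 mm.

2852.7 mm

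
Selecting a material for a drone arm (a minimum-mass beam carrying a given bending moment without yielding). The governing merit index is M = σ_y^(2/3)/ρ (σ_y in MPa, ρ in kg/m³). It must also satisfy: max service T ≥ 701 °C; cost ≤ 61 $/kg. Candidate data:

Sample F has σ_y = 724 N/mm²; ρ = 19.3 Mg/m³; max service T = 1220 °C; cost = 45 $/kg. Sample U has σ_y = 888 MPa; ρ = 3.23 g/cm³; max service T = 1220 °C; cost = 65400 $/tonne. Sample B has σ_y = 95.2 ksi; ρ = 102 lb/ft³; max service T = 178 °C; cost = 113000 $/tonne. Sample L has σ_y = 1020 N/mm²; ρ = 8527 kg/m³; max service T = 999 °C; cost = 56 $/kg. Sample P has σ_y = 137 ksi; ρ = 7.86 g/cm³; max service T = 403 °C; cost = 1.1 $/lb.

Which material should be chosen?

sample L

Screen on constraints: max service T ≥ 701 °C; cost ≤ 61 $/kg. Survivors: sample F, sample L.
After converting to SI:
  sample F: σ_y = 724.0 MPa, ρ = 19300 kg/m³
  sample L: σ_y = 1020 MPa, ρ = 8527 kg/m³
  sample L: M = 11.9×10⁻³
  sample F: M = 4.18×10⁻³
Sample L has the largest M.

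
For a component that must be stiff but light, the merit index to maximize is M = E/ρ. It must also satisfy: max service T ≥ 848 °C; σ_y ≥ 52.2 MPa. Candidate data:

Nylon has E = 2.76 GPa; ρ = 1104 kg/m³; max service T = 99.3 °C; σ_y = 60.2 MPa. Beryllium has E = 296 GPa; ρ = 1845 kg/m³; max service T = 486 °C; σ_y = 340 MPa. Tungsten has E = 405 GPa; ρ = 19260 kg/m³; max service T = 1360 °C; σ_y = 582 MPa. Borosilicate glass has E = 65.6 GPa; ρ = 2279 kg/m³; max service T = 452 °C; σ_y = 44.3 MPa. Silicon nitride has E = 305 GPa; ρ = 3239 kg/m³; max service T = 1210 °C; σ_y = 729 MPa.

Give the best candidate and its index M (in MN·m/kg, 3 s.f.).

silicon nitride, M = 94.2 MN·m/kg

Screen on constraints: max service T ≥ 848 °C; σ_y ≥ 52.2 MPa. Survivors: tungsten, silicon nitride.
Evaluate M for each candidate:
  silicon nitride: M = 94.2 MN·m/kg
  tungsten: M = 21.0 MN·m/kg
Silicon nitride has the largest M.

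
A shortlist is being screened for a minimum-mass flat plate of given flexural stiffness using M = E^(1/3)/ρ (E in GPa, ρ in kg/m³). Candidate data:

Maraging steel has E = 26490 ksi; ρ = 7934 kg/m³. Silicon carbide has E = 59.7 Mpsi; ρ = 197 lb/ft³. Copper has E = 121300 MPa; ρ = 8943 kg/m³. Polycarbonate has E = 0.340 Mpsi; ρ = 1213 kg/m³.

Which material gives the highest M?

Convert each candidate to consistent units, then evaluate M:
  maraging steel: E = 182.6 GPa, ρ = 7934 kg/m³
  silicon carbide: E = 411.6 GPa, ρ = 3156 kg/m³
  copper: E = 121.3 GPa, ρ = 8943 kg/m³
  polycarbonate: E = 2.344 GPa, ρ = 1213 kg/m³
  silicon carbide: M = 2.36×10⁻³
  polycarbonate: M = 1.10×10⁻³
  maraging steel: M = 0.715×10⁻³
  copper: M = 0.554×10⁻³
Highest index: silicon carbide.

silicon carbide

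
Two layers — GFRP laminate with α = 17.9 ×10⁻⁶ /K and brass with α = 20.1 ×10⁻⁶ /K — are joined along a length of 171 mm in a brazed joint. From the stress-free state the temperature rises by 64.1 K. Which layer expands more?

α(GFRP laminate) = 17.9×10⁻⁶/K vs α(brass) = 20.1×10⁻⁶/K.
Higher α expands more for the same ΔT: brass.

brass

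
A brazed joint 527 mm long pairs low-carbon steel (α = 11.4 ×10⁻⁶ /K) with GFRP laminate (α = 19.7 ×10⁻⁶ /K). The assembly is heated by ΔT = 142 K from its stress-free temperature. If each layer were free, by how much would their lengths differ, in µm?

621 µm

Δα = |11.4 − 19.7|×10⁻⁶/K = 8.30×10⁻⁶/K.
ΔL_mismatch = Δα·L·ΔT = 8.30×10⁻⁶ × 527.0 mm × 142.0 K = 621 µm.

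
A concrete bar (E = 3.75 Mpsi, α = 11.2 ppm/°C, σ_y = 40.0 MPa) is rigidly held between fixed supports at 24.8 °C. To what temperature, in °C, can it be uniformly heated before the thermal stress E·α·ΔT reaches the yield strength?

163 °C

E = 3.75 Mpsi = 25.86 GPa.
E·α·ΔT = 40.00 MPa ⇒ ΔT = 40.00 / (25.86×10³ × 11.2×10⁻⁶) = 138.1 K.
T = 24.8 + 138.1 = 162.9 °C.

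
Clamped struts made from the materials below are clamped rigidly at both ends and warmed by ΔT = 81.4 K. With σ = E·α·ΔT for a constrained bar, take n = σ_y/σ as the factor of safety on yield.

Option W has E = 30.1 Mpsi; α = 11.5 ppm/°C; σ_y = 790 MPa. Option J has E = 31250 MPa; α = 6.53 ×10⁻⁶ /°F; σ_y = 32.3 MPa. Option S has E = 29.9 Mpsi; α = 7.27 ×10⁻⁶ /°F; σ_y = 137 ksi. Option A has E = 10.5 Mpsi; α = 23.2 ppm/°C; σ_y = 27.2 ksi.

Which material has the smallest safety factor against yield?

Converting E to GPa, α to ×10⁻⁶/K, σ_y to MPa, then σ and n for each:
  option W: E = 207.5, α = 11.5, σ_y = 790.0 → σ = 194 MPa, n = 4.07
  option J: E = 31.25, α = 11.8, σ_y = 32.30 → σ = 29.9 MPa, n = 1.08
  option S: E = 206.2, α = 13.1, σ_y = 944.6 → σ = 220 MPa, n = 4.30
  option A: E = 72.39, α = 23.2, σ_y = 187.5 → σ = 137 MPa, n = 1.37
Option J has the lowest safety factor, n = 1.08.

option J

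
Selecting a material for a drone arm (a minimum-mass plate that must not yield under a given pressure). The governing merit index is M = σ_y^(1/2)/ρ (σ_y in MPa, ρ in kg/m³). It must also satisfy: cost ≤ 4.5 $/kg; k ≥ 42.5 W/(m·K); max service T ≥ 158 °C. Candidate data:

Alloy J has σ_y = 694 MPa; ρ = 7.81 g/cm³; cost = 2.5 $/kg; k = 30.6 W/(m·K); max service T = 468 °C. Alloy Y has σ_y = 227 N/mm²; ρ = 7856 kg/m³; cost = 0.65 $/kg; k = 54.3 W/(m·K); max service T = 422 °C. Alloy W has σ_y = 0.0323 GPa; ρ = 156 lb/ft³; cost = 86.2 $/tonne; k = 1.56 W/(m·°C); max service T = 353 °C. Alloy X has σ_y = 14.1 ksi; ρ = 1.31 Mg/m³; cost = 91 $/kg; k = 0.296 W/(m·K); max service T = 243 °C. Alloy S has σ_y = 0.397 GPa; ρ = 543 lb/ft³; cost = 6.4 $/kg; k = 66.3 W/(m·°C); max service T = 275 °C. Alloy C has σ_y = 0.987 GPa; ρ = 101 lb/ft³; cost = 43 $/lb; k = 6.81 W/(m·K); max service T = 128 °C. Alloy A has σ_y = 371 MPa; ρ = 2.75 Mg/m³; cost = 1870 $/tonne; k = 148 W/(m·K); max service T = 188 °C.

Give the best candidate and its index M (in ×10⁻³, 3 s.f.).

Screen on constraints: cost ≤ 4.5 $/kg; k ≥ 42.5 W/(m·K); max service T ≥ 158 °C. Survivors: alloy Y, alloy A.
After converting to SI:
  alloy Y: σ_y = 227.0 MPa, ρ = 7856 kg/m³
  alloy A: σ_y = 371.0 MPa, ρ = 2750 kg/m³
  alloy A: M = 7.00×10⁻³
  alloy Y: M = 1.92×10⁻³
The maximum is for alloy A.

alloy A, M = 7.00×10⁻³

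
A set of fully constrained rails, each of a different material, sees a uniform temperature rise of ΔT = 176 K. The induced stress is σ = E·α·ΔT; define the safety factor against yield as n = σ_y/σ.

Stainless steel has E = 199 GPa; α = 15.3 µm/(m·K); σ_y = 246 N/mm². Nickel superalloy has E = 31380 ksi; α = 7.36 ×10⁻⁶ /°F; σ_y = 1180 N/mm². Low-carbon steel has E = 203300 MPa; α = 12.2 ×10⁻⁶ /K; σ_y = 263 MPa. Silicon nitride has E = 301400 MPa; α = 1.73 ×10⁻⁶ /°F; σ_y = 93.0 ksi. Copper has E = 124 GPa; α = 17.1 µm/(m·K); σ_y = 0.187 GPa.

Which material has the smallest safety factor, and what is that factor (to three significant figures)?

Per material, after unit conversion:
  stainless steel: E = 199.0, α = 15.3, σ_y = 246.0 → σ = 536 MPa, n = 0.459
  nickel superalloy: E = 216.4, α = 13.2, σ_y = 1180 → σ = 504 MPa, n = 2.34
  low-carbon steel: E = 203.3, α = 12.2, σ_y = 263.0 → σ = 437 MPa, n = 0.602
  silicon nitride: E = 301.4, α = 3.11, σ_y = 641.2 → σ = 165 MPa, n = 3.88
  copper: E = 124.0, α = 17.1, σ_y = 187.0 → σ = 373 MPa, n = 0.501
Stainless steel has the lowest safety factor, n = 0.459.

stainless steel, n = 0.459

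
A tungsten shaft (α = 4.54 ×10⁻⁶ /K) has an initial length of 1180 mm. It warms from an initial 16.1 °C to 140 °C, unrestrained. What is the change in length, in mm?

0.664 mm

ΔT = 140 − 16.1 = 123.9 K.
ΔL = α·L₀·ΔT = 4.54×10⁻⁶ × 1180 mm × 123.9 K = 0.664 mm.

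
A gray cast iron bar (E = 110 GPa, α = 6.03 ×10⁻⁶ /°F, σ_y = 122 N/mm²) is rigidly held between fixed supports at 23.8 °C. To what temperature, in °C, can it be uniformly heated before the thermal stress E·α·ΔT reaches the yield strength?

α = 6.03×10⁻⁶/°F × 9/5 = 10.9×10⁻⁶/K.
σ_y = 122 N/mm² = 122.0 MPa.
E·α·ΔT = 122.0 MPa ⇒ ΔT = 122.0 / (110.0×10³ × 10.9×10⁻⁶) = 102.2 K.
T = 23.8 + 102.2 = 126.0 °C.

126 °C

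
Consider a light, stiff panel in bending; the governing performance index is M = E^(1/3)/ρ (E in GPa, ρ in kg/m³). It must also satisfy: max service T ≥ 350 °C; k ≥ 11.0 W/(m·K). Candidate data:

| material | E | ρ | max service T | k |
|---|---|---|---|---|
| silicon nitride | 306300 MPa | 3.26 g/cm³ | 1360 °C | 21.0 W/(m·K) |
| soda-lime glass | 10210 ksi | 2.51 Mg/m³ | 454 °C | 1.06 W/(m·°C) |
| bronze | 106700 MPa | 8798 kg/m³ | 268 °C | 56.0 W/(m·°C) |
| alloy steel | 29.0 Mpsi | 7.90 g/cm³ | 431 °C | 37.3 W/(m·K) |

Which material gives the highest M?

Screen on constraints: max service T ≥ 350 °C; k ≥ 11.0 W/(m·K). Survivors: silicon nitride, alloy steel.
Normalizing units and computing the index:
  silicon nitride: E = 306.3 GPa, ρ = 3260 kg/m³
  alloy steel: E = 199.9 GPa, ρ = 7900 kg/m³
  silicon nitride: M = 2.07×10⁻³
  alloy steel: M = 0.740×10⁻³
The maximum is for silicon nitride.

silicon nitride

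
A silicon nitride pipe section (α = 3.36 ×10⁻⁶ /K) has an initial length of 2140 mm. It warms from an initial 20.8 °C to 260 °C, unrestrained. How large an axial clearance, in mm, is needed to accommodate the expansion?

1.72 mm

ΔT = 260 − 20.8 = 239.2 K.
ΔL = α·L₀·ΔT = 3.36×10⁻⁶ × 2140 mm × 239.2 K = 1.72 mm.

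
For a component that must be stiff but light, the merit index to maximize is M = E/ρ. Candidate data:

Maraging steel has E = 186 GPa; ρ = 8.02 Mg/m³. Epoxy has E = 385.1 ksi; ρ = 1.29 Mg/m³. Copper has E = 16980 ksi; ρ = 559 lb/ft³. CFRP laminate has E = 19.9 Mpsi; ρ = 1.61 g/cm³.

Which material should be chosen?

After converting to SI:
  maraging steel: E = 186.0 GPa, ρ = 8020 kg/m³
  epoxy: E = 2.655 GPa, ρ = 1290 kg/m³
  copper: E = 117.1 GPa, ρ = 8954 kg/m³
  CFRP laminate: E = 137.2 GPa, ρ = 1610 kg/m³
  CFRP laminate: M = 85.2 MN·m/kg
  maraging steel: M = 23.2 MN·m/kg
  copper: M = 13.1 MN·m/kg
  epoxy: M = 2.06 MN·m/kg
Highest index: CFRP laminate.

CFRP laminate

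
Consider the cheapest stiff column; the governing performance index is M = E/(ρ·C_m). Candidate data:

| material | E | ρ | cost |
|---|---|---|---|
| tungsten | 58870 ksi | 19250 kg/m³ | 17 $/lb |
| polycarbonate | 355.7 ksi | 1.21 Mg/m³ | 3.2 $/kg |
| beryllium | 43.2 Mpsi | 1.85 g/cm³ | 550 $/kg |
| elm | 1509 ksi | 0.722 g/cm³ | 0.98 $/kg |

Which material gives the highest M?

elm

Putting every candidate on a common basis:
  tungsten: E = 405.9 GPa, ρ = 19250 kg/m³, cost = 37.48 $/kg
  polycarbonate: E = 2.452 GPa, ρ = 1210 kg/m³, cost = 3.200 $/kg
  beryllium: E = 297.9 GPa, ρ = 1850 kg/m³, cost = 550.0 $/kg
  elm: E = 10.40 GPa, ρ = 722.0 kg/m³, cost = 0.9800 $/kg
  elm: M = 14.7 MN·m per $
  polycarbonate: M = 0.633 MN·m per $
  tungsten: M = 0.563 MN·m per $
  beryllium: M = 0.293 MN·m per $
Highest index: elm.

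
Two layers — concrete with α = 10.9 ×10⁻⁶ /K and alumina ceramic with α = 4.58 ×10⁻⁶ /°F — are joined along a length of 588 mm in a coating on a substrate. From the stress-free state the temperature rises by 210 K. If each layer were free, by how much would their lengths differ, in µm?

328 µm

alumina ceramic: α = 4.58×10⁻⁶/°F × 9/5 = 8.24×10⁻⁶/K.
Δα = |10.9 − 8.24|×10⁻⁶/K = 2.66×10⁻⁶/K.
ΔL_mismatch = Δα·L·ΔT = 2.66×10⁻⁶ × 588.0 mm × 210.0 K = 328 µm.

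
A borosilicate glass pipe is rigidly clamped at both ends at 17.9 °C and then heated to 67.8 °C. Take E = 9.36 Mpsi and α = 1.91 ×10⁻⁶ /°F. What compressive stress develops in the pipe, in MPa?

11.1 MPa

E = 9.36 Mpsi = 64.53 GPa.
α = 1.91×10⁻⁶/°F × 9/5 = 3.44×10⁻⁶/K.
ΔT = 49.90 K. Constrained thermal stress σ = E·α·ΔT = 64.53×10³ MPa × 3.44×10⁻⁶ × 49.90 = 11.1 MPa (compressive).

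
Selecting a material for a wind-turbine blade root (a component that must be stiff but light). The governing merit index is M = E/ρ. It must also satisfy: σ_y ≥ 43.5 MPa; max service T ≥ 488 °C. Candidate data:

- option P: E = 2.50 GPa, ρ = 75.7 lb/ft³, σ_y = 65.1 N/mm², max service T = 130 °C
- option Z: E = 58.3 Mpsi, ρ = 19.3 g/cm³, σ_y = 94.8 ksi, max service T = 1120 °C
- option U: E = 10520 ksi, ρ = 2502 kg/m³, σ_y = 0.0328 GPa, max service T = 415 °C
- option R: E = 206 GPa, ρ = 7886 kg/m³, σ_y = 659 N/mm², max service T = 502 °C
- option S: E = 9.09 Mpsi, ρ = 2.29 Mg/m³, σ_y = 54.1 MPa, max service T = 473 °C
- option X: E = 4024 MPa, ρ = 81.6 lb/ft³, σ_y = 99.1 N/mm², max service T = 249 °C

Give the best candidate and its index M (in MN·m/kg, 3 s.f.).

Screen on constraints: σ_y ≥ 43.5 MPa; max service T ≥ 488 °C. Survivors: option Z, option R.
After converting to SI:
  option Z: E = 402.0 GPa, ρ = 19300 kg/m³
  option R: E = 206.0 GPa, ρ = 7886 kg/m³
  option R: M = 26.1 MN·m/kg
  option Z: M = 20.8 MN·m/kg
Highest index: option R.

option R, M = 26.1 MN·m/kg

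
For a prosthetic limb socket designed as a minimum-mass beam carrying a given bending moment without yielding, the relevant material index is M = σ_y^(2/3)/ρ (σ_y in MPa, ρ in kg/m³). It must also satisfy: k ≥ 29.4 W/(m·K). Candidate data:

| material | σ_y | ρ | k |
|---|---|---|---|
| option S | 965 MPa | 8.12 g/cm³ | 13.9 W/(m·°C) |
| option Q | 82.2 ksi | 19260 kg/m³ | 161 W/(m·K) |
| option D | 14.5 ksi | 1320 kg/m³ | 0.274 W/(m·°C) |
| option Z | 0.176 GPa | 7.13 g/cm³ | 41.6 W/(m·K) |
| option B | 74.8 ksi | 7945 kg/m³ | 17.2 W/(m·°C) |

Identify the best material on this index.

option Z

Screen on constraints: k ≥ 29.4 W/(m·K). Survivors: option Q, option Z.
Convert each candidate to consistent units, then evaluate M:
  option Q: σ_y = 566.7 MPa, ρ = 19260 kg/m³
  option Z: σ_y = 176.0 MPa, ρ = 7130 kg/m³
  option Z: M = 4.40×10⁻³
  option Q: M = 3.56×10⁻³
Option Z has the largest M.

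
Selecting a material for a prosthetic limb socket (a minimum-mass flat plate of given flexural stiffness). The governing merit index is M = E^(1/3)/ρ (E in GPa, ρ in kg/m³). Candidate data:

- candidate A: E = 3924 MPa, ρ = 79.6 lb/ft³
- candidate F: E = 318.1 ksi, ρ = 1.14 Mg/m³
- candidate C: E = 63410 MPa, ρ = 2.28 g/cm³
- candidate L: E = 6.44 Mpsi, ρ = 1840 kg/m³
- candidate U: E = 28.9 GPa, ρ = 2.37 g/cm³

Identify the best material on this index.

candidate L

Convert each candidate to consistent units, then evaluate M:
  candidate A: E = 3.924 GPa, ρ = 1275 kg/m³
  candidate F: E = 2.193 GPa, ρ = 1140 kg/m³
  candidate C: E = 63.41 GPa, ρ = 2280 kg/m³
  candidate L: E = 44.40 GPa, ρ = 1840 kg/m³
  candidate U: E = 28.90 GPa, ρ = 2370 kg/m³
  candidate L: M = 1.92×10⁻³
  candidate C: M = 1.75×10⁻³
  candidate U: M = 1.29×10⁻³
  candidate A: M = 1.24×10⁻³
  candidate F: M = 1.14×10⁻³
Highest index: candidate L.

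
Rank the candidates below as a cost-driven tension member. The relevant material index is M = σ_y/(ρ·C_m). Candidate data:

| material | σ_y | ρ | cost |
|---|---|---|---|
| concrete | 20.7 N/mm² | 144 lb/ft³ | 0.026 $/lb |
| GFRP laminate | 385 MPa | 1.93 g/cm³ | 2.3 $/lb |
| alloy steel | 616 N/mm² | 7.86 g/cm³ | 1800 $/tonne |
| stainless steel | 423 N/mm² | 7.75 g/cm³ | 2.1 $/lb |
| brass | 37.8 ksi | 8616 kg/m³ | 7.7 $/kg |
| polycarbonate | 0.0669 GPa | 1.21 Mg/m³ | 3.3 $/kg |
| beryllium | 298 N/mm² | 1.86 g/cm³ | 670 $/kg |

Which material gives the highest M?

Normalizing units and computing the index:
  concrete: σ_y = 20.70 MPa, ρ = 2307 kg/m³, cost = 0.05732 $/kg
  GFRP laminate: σ_y = 385.0 MPa, ρ = 1930 kg/m³, cost = 5.071 $/kg
  alloy steel: σ_y = 616.0 MPa, ρ = 7860 kg/m³, cost = 1.800 $/kg
  stainless steel: σ_y = 423.0 MPa, ρ = 7750 kg/m³, cost = 4.630 $/kg
  brass: σ_y = 260.6 MPa, ρ = 8616 kg/m³, cost = 7.700 $/kg
  polycarbonate: σ_y = 66.90 MPa, ρ = 1210 kg/m³, cost = 3.300 $/kg
  beryllium: σ_y = 298.0 MPa, ρ = 1860 kg/m³, cost = 670.0 $/kg
  concrete: M = 157 kN·m per $
  alloy steel: M = 43.5 kN·m per $
  GFRP laminate: M = 39.3 kN·m per $
  polycarbonate: M = 16.8 kN·m per $
  stainless steel: M = 11.8 kN·m per $
  brass: M = 3.93 kN·m per $
  beryllium: M = 0.239 kN·m per $
The maximum is for concrete.

concrete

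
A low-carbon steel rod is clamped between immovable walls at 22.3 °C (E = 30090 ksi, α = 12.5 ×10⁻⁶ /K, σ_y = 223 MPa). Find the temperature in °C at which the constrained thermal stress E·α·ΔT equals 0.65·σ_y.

78.2 °C

E = 30090 ksi = 207.5 GPa.
E·α·ΔT = 145.0 MPa ⇒ ΔT = 145.0 / (207.5×10³ × 12.5×10⁻⁶) = 55.89 K.
T = 22.3 + 55.89 = 78.19 °C.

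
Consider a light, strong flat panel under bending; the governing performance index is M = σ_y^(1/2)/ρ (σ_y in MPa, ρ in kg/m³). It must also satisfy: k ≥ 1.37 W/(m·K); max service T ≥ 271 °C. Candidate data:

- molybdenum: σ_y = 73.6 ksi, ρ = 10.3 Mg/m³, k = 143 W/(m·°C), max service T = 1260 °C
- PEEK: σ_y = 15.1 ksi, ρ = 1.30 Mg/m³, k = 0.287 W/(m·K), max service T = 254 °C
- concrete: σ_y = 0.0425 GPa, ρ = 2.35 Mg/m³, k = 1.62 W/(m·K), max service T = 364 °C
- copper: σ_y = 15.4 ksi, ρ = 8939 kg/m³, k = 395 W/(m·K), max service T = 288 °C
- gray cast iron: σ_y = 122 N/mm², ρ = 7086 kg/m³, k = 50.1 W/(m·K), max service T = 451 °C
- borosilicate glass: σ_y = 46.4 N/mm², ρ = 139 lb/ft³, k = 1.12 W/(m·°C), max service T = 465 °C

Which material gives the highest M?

Screen on constraints: k ≥ 1.37 W/(m·K); max service T ≥ 271 °C. Survivors: molybdenum, concrete, copper, gray cast iron.
Normalizing units and computing the index:
  molybdenum: σ_y = 507.5 MPa, ρ = 10300 kg/m³
  concrete: σ_y = 42.50 MPa, ρ = 2350 kg/m³
  copper: σ_y = 106.2 MPa, ρ = 8939 kg/m³
  gray cast iron: σ_y = 122.0 MPa, ρ = 7086 kg/m³
  concrete: M = 2.77×10⁻³
  molybdenum: M = 2.19×10⁻³
  gray cast iron: M = 1.56×10⁻³
  copper: M = 1.15×10⁻³
Concrete ranks first.

concrete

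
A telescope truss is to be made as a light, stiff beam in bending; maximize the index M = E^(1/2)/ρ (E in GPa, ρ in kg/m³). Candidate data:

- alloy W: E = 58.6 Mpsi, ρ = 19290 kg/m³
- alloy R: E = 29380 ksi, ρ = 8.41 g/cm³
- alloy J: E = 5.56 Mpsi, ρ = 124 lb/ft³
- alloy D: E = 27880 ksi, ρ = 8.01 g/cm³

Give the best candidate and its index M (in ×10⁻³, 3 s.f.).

Putting every candidate on a common basis:
  alloy W: E = 404.0 GPa, ρ = 19290 kg/m³
  alloy R: E = 202.6 GPa, ρ = 8410 kg/m³
  alloy J: E = 38.33 GPa, ρ = 1986 kg/m³
  alloy D: E = 192.2 GPa, ρ = 8010 kg/m³
  alloy J: M = 3.12×10⁻³
  alloy D: M = 1.73×10⁻³
  alloy R: M = 1.69×10⁻³
  alloy W: M = 1.04×10⁻³
Highest index: alloy J.

alloy J, M = 3.12×10⁻³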